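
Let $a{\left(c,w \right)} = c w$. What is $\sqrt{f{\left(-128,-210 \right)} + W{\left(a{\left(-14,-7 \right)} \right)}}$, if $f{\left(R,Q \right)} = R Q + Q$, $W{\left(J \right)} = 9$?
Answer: $\sqrt{26679} \approx 163.34$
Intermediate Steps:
$f{\left(R,Q \right)} = Q + Q R$ ($f{\left(R,Q \right)} = Q R + Q = Q + Q R$)
$\sqrt{f{\left(-128,-210 \right)} + W{\left(a{\left(-14,-7 \right)} \right)}} = \sqrt{- 210 \left(1 - 128\right) + 9} = \sqrt{\left(-210\right) \left(-127\right) + 9} = \sqrt{26670 + 9} = \sqrt{26679}$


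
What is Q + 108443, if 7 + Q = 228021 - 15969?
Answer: 320488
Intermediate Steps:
Q = 212045 (Q = -7 + (228021 - 15969) = -7 + 212052 = 212045)
Q + 108443 = 212045 + 108443 = 320488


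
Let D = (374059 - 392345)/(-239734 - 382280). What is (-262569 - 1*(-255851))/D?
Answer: -2089345026/9143 ≈ -2.2852e+5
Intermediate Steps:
D = 9143/311007 (D = -18286/(-622014) = -18286*(-1/622014) = 9143/311007 ≈ 0.029398)
(-262569 - 1*(-255851))/D = (-262569 - 1*(-255851))/(9143/311007) = (-262569 + 255851)*(311007/9143) = -6718*311007/9143 = -2089345026/9143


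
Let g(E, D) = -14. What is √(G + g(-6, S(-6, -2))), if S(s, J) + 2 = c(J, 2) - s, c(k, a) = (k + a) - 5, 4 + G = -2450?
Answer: 2*I*√617 ≈ 49.679*I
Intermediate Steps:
G = -2454 (G = -4 - 2450 = -2454)
c(k, a) = -5 + a + k (c(k, a) = (a + k) - 5 = -5 + a + k)
S(s, J) = -5 + J - s (S(s, J) = -2 + ((-5 + 2 + J) - s) = -2 + ((-3 + J) - s) = -2 + (-3 + J - s) = -5 + J - s)
√(G + g(-6, S(-6, -2))) = √(-2454 - 14) = √(-2468) = 2*I*√617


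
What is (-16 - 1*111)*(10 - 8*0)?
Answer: -1270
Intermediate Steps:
(-16 - 1*111)*(10 - 8*0) = (-16 - 111)*(10 + 0) = -127*10 = -1270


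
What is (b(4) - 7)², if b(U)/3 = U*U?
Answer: 1681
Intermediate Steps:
b(U) = 3*U² (b(U) = 3*(U*U) = 3*U²)
(b(4) - 7)² = (3*4² - 7)² = (3*16 - 7)² = (48 - 7)² = 41² = 1681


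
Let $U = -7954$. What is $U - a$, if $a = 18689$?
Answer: $-26643$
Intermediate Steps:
$U - a = -7954 - 18689 = -26643$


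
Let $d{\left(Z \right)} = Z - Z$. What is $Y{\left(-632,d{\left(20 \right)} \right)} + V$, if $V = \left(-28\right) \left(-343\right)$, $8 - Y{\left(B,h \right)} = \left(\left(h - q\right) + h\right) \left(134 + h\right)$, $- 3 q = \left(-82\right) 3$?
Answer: $20600$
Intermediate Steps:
$d{\left(Z \right)} = 0$
$q = 82$ ($q = - \frac{\left(-82\right) 3}{3} = \left(- \frac{1}{3}\right) \left(-246\right) = 82$)
$Y{\left(B,h \right)} = 8 - \left(-82 + 2 h\right) \left(134 + h\right)$ ($Y{\left(B,h \right)} = 8 - \left(\left(h - 82\right) + h\right) \left(134 + h\right) = 8 - \left(\left(-82 + h\right) + h\right) \left(134 + h\right) = 8 - \left(-82 + 2 h\right) \left(134 + h\right)$)
$V = 9604$
$Y{\left(-632,d{\left(20 \right)} \right)} + V = \left(10996 - 0 - 2 \cdot 0^{2}\right) + 9604 = \left(10996 + 0 - 0\right) + 9604 = \left(10996 + 0 + 0\right) + 9604 = 10996 + 9604 = 20600$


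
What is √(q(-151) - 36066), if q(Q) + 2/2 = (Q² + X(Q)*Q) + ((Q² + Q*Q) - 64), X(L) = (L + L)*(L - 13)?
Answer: 6*I*√206846 ≈ 2728.8*I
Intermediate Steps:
X(L) = 2*L*(-13 + L) (X(L) = (2*L)*(-13 + L) = 2*L*(-13 + L))
q(Q) = -65 + 3*Q² + 2*Q²*(-13 + Q) (q(Q) = -1 + ((Q² + (2*Q*(-13 + Q))*Q) + ((Q² + Q*Q) - 64)) = -1 + ((Q² + 2*Q²*(-13 + Q)) + ((Q² + Q²) - 64)) = -1 + ((Q² + 2*Q²*(-13 + Q)) + (2*Q² - 64)) = -1 + ((Q² + 2*Q²*(-13 + Q)) + (-64 + 2*Q²)) = -1 + (-64 + 3*Q² + 2*Q²*(-13 + Q)) = -65 + 3*Q² + 2*Q²*(-13 + Q))
√(q(-151) - 36066) = √((-65 - 23*(-151)² + 2*(-151)³) - 36066) = √((-65 - 23*22801 + 2*(-3442951)) - 36066) = √((-65 - 524423 - 6885902) - 36066) = √(-7410390 - 36066) = √(-7446456) = 6*I*√206846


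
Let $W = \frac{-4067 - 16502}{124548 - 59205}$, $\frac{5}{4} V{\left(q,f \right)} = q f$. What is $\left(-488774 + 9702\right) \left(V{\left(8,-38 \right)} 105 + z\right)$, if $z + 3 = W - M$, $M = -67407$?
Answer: $- \frac{1310626088976160}{65343} \approx -2.0058 \cdot 10^{10}$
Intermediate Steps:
$V{\left(q,f \right)} = \frac{4 f q}{5}$ ($V{\left(q,f \right)} = \frac{4 q f}{5} = \frac{4 f q}{5}$)
$W = - \frac{20569}{65343} \approx -0.31479$
$z = \frac{4404359003}{65343}$ ($z = -3 - - \frac{4404555032}{65343} = -3 + \left(- \frac{20569}{65343} + 67407\right) = -3 + \frac{4404555032}{65343} = \frac{4404359003}{65343} \approx 67404.0$)
$\left(-488774 + 9702\right) \left(V{\left(8,-38 \right)} 105 + z\right) = \left(-488774 + 9702\right) \left(\frac{4}{5} \left(-38\right) 8 \cdot 105 + \frac{4404359003}{65343}\right) = - 479072 \left(\left(- \frac{1216}{5}\right) 105 + \frac{4404359003}{65343}\right) = - 479072 \left(-25536 + \frac{4404359003}{65343}\right) = \left(-479072\right) \frac{2735760155}{65343} = - \frac{1310626088976160}{65343}$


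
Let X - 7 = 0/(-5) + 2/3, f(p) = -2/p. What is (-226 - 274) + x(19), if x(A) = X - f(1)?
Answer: -1471/3 ≈ -490.33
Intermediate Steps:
X = 23/3 (X = 7 + (0/(-5) + 2/3) = 7 + (0*(-1/5) + 2*(1/3)) = 7 + (0 + 2/3) = 7 + 2/3 = 23/3 ≈ 7.6667)
x(A) = 29/3 (x(A) = 23/3 - (-2)/1 = 23/3 - (-2) = 23/3 - 1*(-2) = 23/3 + 2 = 29/3)
(-226 - 274) + x(19) = (-226 - 274) + 29/3 = -500 + 29/3 = -1471/3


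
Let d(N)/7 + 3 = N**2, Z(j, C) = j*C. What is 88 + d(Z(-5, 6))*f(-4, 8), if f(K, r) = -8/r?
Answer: -6191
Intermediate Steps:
Z(j, C) = C*j
d(N) = -21 + 7*N**2
88 + d(Z(-5, 6))*f(-4, 8) = 88 + (-21 + 7*(6*(-5))**2)*(-8/8) = 88 + (-21 + 7*(-30)**2)*(-8*1/8) = 88 + (-21 + 7*900)*(-1) = 88 + (-21 + 6300)*(-1) = 88 + 6279*(-1) = 88 - 6279 = -6191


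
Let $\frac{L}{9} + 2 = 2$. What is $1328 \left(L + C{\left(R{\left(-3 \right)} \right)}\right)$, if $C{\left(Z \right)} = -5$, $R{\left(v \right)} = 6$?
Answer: $-6640$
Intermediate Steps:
$L = 0$ ($L = -18 + 9 \cdot 2 = -18 + 18 = 0$)
$1328 \left(L + C{\left(R{\left(-3 \right)} \right)}\right) = 1328 \left(0 - 5\right) = 1328 \left(-5\right) = -6640$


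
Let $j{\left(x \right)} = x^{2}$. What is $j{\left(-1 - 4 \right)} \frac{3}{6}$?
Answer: $\frac{25}{2} \approx 12.5$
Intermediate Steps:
$j{\left(-1 - 4 \right)} \frac{3}{6} = \left(-1 - 4\right)^{2} \cdot \frac{3}{6} = \left(-5\right)^{2} \cdot 3 \cdot \frac{1}{6} = 25 \cdot \frac{1}{2} = \frac{25}{2}$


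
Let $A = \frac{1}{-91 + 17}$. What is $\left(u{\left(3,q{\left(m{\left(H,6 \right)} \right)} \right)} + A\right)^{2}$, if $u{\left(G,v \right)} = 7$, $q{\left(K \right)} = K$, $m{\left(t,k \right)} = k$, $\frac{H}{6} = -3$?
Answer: $\frac{267289}{5476} \approx 48.811$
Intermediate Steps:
$H = -18$ ($H = 6 \left(-3\right) = -18$)
$A = - \frac{1}{74}$ ($A = \frac{1}{-74} = - \frac{1}{74} \approx -0.013514$)
$\left(u{\left(3,q{\left(m{\left(H,6 \right)} \right)} \right)} + A\right)^{2} = \left(7 - \frac{1}{74}\right)^{2} = \left(\frac{517}{74}\right)^{2} = \frac{267289}{5476}$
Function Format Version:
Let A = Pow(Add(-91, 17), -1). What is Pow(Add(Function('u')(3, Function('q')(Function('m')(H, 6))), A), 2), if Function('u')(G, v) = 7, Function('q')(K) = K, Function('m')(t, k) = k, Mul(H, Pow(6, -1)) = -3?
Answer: Rational(267289, 5476) ≈ 48.811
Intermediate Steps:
H = -18 (H = Mul(6, -3) = -18)
A = Rational(-1, 74) (A = Pow(-74, -1) = Rational(-1, 74) ≈ -0.013514)
Pow(Add(Function('u')(3, Function('q')(Function('m')(H, 6))), A), 2) = Pow(Add(7, Rational(-1, 74)), 2) = Pow(Rational(517, 74), 2) = Rational(267289, 5476)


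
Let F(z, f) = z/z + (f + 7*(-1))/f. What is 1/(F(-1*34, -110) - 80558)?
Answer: -110/8861153 ≈ -1.2414e-5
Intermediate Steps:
F(z, f) = 1 + (-7 + f)/f (F(z, f) = 1 + (f - 7)/f = 1 + (-7 + f)/f)
1/(F(-1*34, -110) - 80558) = 1/((2 - 7/(-110)) - 80558) = 1/((2 - 7*(-1/110)) - 80558) = 1/((2 + 7/110) - 80558) = 1/(227/110 - 80558) = 1/(-8861153/110) = -110/8861153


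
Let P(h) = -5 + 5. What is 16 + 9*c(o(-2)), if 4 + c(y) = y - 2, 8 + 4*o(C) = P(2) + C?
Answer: -121/2 ≈ -60.500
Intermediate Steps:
P(h) = 0
o(C) = -2 + C/4 (o(C) = -2 + (0 + C)/4 = -2 + C/4)
c(y) = -6 + y (c(y) = -4 + (y - 2) = -4 + (-2 + y) = -6 + y)
16 + 9*c(o(-2)) = 16 + 9*(-6 + (-2 + (1/4)*(-2))) = 16 + 9*(-6 + (-2 - 1/2)) = 16 + 9*(-6 - 5/2) = 16 + 9*(-17/2) = 16 - 153/2 = -121/2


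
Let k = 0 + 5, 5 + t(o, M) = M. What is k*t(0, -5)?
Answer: -50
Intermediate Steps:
t(o, M) = -5 + M
k = 5
k*t(0, -5) = 5*(-5 - 5) = 5*(-10) = -50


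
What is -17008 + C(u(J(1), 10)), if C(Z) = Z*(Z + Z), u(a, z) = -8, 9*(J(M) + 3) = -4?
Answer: -16880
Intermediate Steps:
J(M) = -31/9 (J(M) = -3 + (⅑)*(-4) = -3 - 4/9 = -31/9)
C(Z) = 2*Z² (C(Z) = Z*(2*Z) = 2*Z²)
-17008 + C(u(J(1), 10)) = -17008 + 2*(-8)² = -17008 + 2*64 = -17008 + 128 = -16880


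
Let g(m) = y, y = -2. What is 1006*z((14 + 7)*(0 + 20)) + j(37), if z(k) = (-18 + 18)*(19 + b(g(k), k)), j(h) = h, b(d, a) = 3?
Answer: 37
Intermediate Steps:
g(m) = -2
z(k) = 0 (z(k) = (-18 + 18)*(19 + 3) = 0*22 = 0)
1006*z((14 + 7)*(0 + 20)) + j(37) = 1006*0 + 37 = 0 + 37 = 37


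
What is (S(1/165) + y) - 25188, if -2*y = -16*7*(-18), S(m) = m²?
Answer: -713186099/27225 ≈ -26196.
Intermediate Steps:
y = -1008 (y = -(-16*7)*(-18)/2 = -(-56)*(-18) = -½*2016 = -1008)
(S(1/165) + y) - 25188 = ((1/165)² - 1008) - 25188 = (1/27225 - 1008) - 25188 = -27442799/27225 - 25188 = -713186099/27225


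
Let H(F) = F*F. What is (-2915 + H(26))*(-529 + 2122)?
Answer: -3566727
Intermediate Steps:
H(F) = F²
(-2915 + H(26))*(-529 + 2122) = (-2915 + 26²)*(-529 + 2122) = (-2915 + 676)*1593 = -2239*1593 = -3566727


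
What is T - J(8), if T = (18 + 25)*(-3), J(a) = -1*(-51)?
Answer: -180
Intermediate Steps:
J(a) = 51
T = -129 (T = 43*(-3) = -129)
T - J(8) = -129 - 1*51 = -129 - 51 = -180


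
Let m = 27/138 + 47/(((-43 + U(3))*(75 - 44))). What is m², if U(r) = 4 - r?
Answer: 5707321/224190729 ≈ 0.025457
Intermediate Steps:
m = 2389/14973 (m = 27/138 + 47/(((-43 + (4 - 1*3))*(75 - 44))) = 27*(1/138) + 47/(((-43 + (4 - 3))*31)) = 9/46 + 47/(((-43 + 1)*31)) = 9/46 + 47/((-42*31)) = 9/46 + 47/(-1302) = 9/46 + 47*(-1/1302) = 9/46 - 47/1302 = 2389/14973 ≈ 0.15955)
m² = (2389/14973)² = 5707321/224190729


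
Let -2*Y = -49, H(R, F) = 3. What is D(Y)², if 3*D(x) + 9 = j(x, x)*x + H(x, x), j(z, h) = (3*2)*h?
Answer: 5745609/4 ≈ 1.4364e+6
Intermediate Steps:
Y = 49/2 (Y = -½*(-49) = 49/2 ≈ 24.500)
j(z, h) = 6*h
D(x) = -2 + 2*x² (D(x) = -3 + ((6*x)*x + 3)/3 = -3 + (6*x² + 3)/3 = -3 + (3 + 6*x²)/3 = -3 + (1 + 2*x²) = -2 + 2*x²)
D(Y)² = (-2 + 2*(49/2)²)² = (-2 + 2*(2401/4))² = (-2 + 2401/2)² = (2397/2)² = 5745609/4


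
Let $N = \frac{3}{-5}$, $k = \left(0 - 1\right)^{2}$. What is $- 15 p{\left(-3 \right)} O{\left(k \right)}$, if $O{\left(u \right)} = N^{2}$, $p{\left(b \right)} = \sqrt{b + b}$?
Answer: $- \frac{27 i \sqrt{6}}{5} \approx - 13.227 i$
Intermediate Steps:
$p{\left(b \right)} = \sqrt{2} \sqrt{b}$ ($p{\left(b \right)} = \sqrt{2 b} = \sqrt{2} \sqrt{b}$)
$k = 1$ ($k = \left(-1\right)^{2} = 1$)
$N = - \frac{3}{5}$ ($N = 3 \left(- \frac{1}{5}\right) = - \frac{3}{5} \approx -0.6$)
$O{\left(u \right)} = \frac{9}{25}$ ($O{\left(u \right)} = \left(- \frac{3}{5}\right)^{2} = \frac{9}{25}$)
$- 15 p{\left(-3 \right)} O{\left(k \right)} = - 15 \sqrt{2} \sqrt{-3} \cdot \frac{9}{25} = - 15 \sqrt{2} i \sqrt{3} \cdot \frac{9}{25} = - 15 i \sqrt{6} \cdot \frac{9}{25} = - \frac{27 i \sqrt{6}}{5}$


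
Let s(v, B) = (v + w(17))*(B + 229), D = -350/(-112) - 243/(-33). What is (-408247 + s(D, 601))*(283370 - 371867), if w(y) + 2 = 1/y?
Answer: 26554600177047/748 ≈ 3.5501e+10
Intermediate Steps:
w(y) = -2 + 1/y
D = 923/88 (D = -350*(-1/112) - 243*(-1/33) = 25/8 + 81/11 = 923/88 ≈ 10.489)
s(v, B) = (229 + B)*(-33/17 + v) (s(v, B) = (v + (-2 + 1/17))*(B + 229) = (v + (-2 + 1/17))*(229 + B) = (v - 33/17)*(229 + B) = (-33/17 + v)*(229 + B) = (229 + B)*(-33/17 + v))
(-408247 + s(D, 601))*(283370 - 371867) = (-408247 + (-7557/17 + 229*(923/88) - 33/17*601 + 601*(923/88)))*(283370 - 371867) = (-408247 + (-7557/17 + 211367/88 - 19833/17 + 554723/88))*(-88497) = (-408247 + 5306605/748)*(-88497) = -300062151/748*(-88497) = 26554600177047/748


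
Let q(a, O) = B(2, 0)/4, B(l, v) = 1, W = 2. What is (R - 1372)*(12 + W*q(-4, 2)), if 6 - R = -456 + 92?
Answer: -12525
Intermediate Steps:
R = 370 (R = 6 - (-456 + 92) = 6 - 1*(-364) = 6 + 364 = 370)
q(a, O) = ¼ (q(a, O) = 1/4 = 1*(¼) = ¼)
(R - 1372)*(12 + W*q(-4, 2)) = (370 - 1372)*(12 + 2*(¼)) = -1002*(12 + ½) = -1002*25/2 = -12525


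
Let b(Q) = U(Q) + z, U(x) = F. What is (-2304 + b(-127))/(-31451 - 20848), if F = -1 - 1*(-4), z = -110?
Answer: 2411/52299 ≈ 0.046100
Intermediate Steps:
F = 3 (F = -1 + 4 = 3)
U(x) = 3
b(Q) = -107 (b(Q) = 3 - 110 = -107)
(-2304 + b(-127))/(-31451 - 20848) = (-2304 - 107)/(-31451 - 20848) = -2411/(-52299) = -2411*(-1/52299) = 2411/52299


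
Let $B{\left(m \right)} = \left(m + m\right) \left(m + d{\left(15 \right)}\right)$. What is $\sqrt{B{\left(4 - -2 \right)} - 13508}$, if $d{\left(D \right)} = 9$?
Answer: $28 i \sqrt{17} \approx 115.45 i$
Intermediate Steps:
$B{\left(m \right)} = 2 m \left(9 + m\right)$ ($B{\left(m \right)} = \left(m + m\right) \left(m + 9\right) = 2 m \left(9 + m\right)$)
$\sqrt{B{\left(4 - -2 \right)} - 13508} = \sqrt{2 \left(4 - -2\right) \left(9 + \left(4 - -2\right)\right) - 13508} = \sqrt{2 \left(4 + 2\right) \left(9 + \left(4 + 2\right)\right) - 13508} = \sqrt{2 \cdot 6 \left(9 + 6\right) - 13508} = \sqrt{2 \cdot 6 \cdot 15 - 13508} = \sqrt{180 - 13508} = \sqrt{-13328} = 28 i \sqrt{17}$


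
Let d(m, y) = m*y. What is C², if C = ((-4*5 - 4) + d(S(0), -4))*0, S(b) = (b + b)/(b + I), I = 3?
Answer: 0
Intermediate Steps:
S(b) = 2*b/(3 + b) (S(b) = (b + b)/(b + 3) = (2*b)/(3 + b) = 2*b/(3 + b))
C = 0 (C = ((-4*5 - 4) + (2*0/(3 + 0))*(-4))*0 = ((-20 - 4) + (2*0/3)*(-4))*0 = (-24 + (2*0*(⅓))*(-4))*0 = (-24 + 0*(-4))*0 = (-24 + 0)*0 = -24*0 = 0)
C² = 0² = 0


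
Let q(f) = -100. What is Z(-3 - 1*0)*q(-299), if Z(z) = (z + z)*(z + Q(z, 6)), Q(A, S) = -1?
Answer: -2400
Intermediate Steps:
Z(z) = 2*z*(-1 + z) (Z(z) = (z + z)*(z - 1) = (2*z)*(-1 + z) = 2*z*(-1 + z))
Z(-3 - 1*0)*q(-299) = (2*(-3 - 1*0)*(-1 + (-3 - 1*0)))*(-100) = (2*(-3 + 0)*(-1 + (-3 + 0)))*(-100) = (2*(-3)*(-1 - 3))*(-100) = (2*(-3)*(-4))*(-100) = 24*(-100) = -2400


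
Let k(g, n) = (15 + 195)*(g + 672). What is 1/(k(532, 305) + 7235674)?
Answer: 1/7488514 ≈ 1.3354e-7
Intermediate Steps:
k(g, n) = 141120 + 210*g (k(g, n) = 210*(672 + g) = 141120 + 210*g)
1/(k(532, 305) + 7235674) = 1/((141120 + 210*532) + 7235674) = 1/((141120 + 111720) + 7235674) = 1/(252840 + 7235674) = 1/7488514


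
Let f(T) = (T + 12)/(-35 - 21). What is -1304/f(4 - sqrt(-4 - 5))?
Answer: 1168384/265 + 219072*I/265 ≈ 4409.0 + 826.69*I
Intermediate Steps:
f(T) = -3/14 - T/56 (f(T) = (12 + T)/(-56) = (12 + T)*(-1/56) = -3/14 - T/56)
-1304/f(4 - sqrt(-4 - 5)) = -1304/(-3/14 - (4 - sqrt(-4 - 5))/56) = -1304/(-3/14 - (4 - sqrt(-9))/56) = -1304/(-3/14 - (4 - 3*I)/56) = -1304/(-3/14 + (-1/14 + 3*I/56)) = -1304*3136*(-2/7 - 3*I/56)/265 = -4089344*(-2/7 - 3*I/56)/265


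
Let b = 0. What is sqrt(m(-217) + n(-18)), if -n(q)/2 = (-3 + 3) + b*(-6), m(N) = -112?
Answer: 4*I*sqrt(7) ≈ 10.583*I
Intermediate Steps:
n(q) = 0 (n(q) = -2*((-3 + 3) + 0*(-6)) = -2*(0 + 0) = -2*0 = 0)
sqrt(m(-217) + n(-18)) = sqrt(-112 + 0) = sqrt(-112) = 4*I*sqrt(7)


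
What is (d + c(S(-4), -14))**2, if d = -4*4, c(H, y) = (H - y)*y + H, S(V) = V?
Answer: 25600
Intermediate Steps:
c(H, y) = H + y*(H - y) (c(H, y) = y*(H - y) + H = H + y*(H - y))
d = -16
(d + c(S(-4), -14))**2 = (-16 + (-4 - 1*(-14)**2 - 4*(-14)))**2 = (-16 + (-4 - 1*196 + 56))**2 = (-16 + (-4 - 196 + 56))**2 = (-16 - 144)**2 = (-160)**2 = 25600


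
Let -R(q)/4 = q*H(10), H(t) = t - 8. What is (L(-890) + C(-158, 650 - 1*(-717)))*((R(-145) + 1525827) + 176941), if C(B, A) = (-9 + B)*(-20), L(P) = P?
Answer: 4174623600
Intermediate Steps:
H(t) = -8 + t
C(B, A) = 180 - 20*B
R(q) = -8*q (R(q) = -4*q*(-8 + 10) = -4*q*2 = -8*q)
(L(-890) + C(-158, 650 - 1*(-717)))*((R(-145) + 1525827) + 176941) = (-890 + (180 - 20*(-158)))*((-8*(-145) + 1525827) + 176941) = (-890 + (180 + 3160))*((1160 + 1525827) + 176941) = (-890 + 3340)*(1526987 + 176941) = 2450*1703928 = 4174623600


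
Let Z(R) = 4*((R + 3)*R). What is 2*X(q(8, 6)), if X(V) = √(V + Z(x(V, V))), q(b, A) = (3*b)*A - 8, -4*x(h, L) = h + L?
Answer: 4*√4454 ≈ 266.95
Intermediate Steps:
x(h, L) = -L/4 - h/4 (x(h, L) = -(h + L)/4 = -(L + h)/4 = -L/4 - h/4)
Z(R) = 4*R*(3 + R) (Z(R) = 4*((3 + R)*R) = 4*(R*(3 + R)) = 4*R*(3 + R))
q(b, A) = -8 + 3*A*b (q(b, A) = 3*A*b - 8 = -8 + 3*A*b)
X(V) = √(V - 2*V*(3 - V/2)) (X(V) = √(V + 4*(-V/4 - V/4)*(3 + (-V/4 - V/4))) = √(V + 4*(-V/2)*(3 - V/2)) = √(V - 2*V*(3 - V/2)))
2*X(q(8, 6)) = 2*√((-8 + 3*6*8)*(-5 + (-8 + 3*6*8))) = 2*√((-8 + 144)*(-5 + (-8 + 144))) = 2*√(136*(-5 + 136)) = 2*√(136*131) = 2*√17816 = 2*(2*√4454) = 4*√4454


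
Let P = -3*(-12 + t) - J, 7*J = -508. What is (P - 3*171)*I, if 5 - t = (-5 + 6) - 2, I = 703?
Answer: -2078771/7 ≈ -2.9697e+5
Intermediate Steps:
J = -508/7 (J = (⅐)*(-508) = -508/7 ≈ -72.571)
t = 6 (t = 5 - ((-5 + 6) - 2) = 5 - (1 - 2) = 5 - 1*(-1) = 5 + 1 = 6)
P = 634/7 (P = -3*(-12 + 6) - 1*(-508/7) = -3*(-6) + 508/7 = 18 + 508/7 = 634/7 ≈ 90.571)
(P - 3*171)*I = (634/7 - 3*171)*703 = (634/7 - 513)*703 = -2957/7*703 = -2078771/7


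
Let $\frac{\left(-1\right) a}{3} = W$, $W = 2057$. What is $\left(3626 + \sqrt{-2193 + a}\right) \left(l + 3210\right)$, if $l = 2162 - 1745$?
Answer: $13151502 + 7254 i \sqrt{2091} \approx 1.3152 \cdot 10^{7} + 3.3171 \cdot 10^{5} i$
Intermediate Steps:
$a = -6171$ ($a = \left(-3\right) 2057 = -6171$)
$l = 417$
$\left(3626 + \sqrt{-2193 + a}\right) \left(l + 3210\right) = \left(3626 + \sqrt{-2193 - 6171}\right) \left(417 + 3210\right) = \left(3626 + \sqrt{-8364}\right) 3627 = \left(3626 + 2 i \sqrt{2091}\right) 3627 = 13151502 + 7254 i \sqrt{2091}$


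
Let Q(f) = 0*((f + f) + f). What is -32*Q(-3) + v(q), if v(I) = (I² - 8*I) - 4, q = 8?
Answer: -4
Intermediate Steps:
Q(f) = 0 (Q(f) = 0*(2*f + f) = 0*(3*f) = 0)
v(I) = -4 + I² - 8*I
-32*Q(-3) + v(q) = -32*0 + (-4 + 8² - 8*8) = 0 + (-4 + 64 - 64) = 0 - 4 = -4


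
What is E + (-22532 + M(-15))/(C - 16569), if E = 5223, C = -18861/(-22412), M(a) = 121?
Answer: 1939935711773/371325567 ≈ 5224.4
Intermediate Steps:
C = 18861/22412 (C = -18861*(-1/22412) = 18861/22412 ≈ 0.84156)
E + (-22532 + M(-15))/(C - 16569) = 5223 + (-22532 + 121)/(18861/22412 - 16569) = 5223 - 22411/(-371325567/22412) = 5223 - 22411*(-22412/371325567) = 5223 + 502275332/371325567 = 1939935711773/371325567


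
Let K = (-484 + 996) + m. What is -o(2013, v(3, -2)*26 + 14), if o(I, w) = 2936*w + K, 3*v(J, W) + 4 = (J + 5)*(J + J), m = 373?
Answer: -3484751/3 ≈ -1.1616e+6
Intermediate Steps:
v(J, W) = -4/3 + 2*J*(5 + J)/3 (v(J, W) = -4/3 + ((J + 5)*(J + J))/3 = -4/3 + ((5 + J)*(2*J))/3 = -4/3 + (2*J*(5 + J))/3 = -4/3 + 2*J*(5 + J)/3)
K = 885 (K = (-484 + 996) + 373 = 512 + 373 = 885)
o(I, w) = 885 + 2936*w (o(I, w) = 2936*w + 885 = 885 + 2936*w)
-o(2013, v(3, -2)*26 + 14) = -(885 + 2936*((-4/3 + (⅔)*3² + (10/3)*3)*26 + 14)) = -(885 + 2936*((-4/3 + (⅔)*9 + 10)*26 + 14)) = -(885 + 2936*((-4/3 + 6 + 10)*26 + 14)) = -(885 + 2936*((44/3)*26 + 14)) = -(885 + 2936*(1144/3 + 14)) = -(885 + 2936*(1186/3)) = -(885 + 3482096/3) = -1*3484751/3 = -3484751/3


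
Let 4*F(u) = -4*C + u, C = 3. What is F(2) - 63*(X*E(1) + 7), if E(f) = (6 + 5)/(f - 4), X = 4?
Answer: 961/2 ≈ 480.50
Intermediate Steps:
E(f) = 11/(-4 + f)
F(u) = -3 + u/4 (F(u) = (-4*3 + u)/4 = (-12 + u)/4 = -3 + u/4)
F(2) - 63*(X*E(1) + 7) = (-3 + (1/4)*2) - 63*(4*(11/(-4 + 1)) + 7) = (-3 + 1/2) - 63*(4*(11/(-3)) + 7) = -5/2 - 63*(4*(11*(-1/3)) + 7) = -5/2 - 63*(4*(-11/3) + 7) = -5/2 - 63*(-44/3 + 7) = -5/2 - 63*(-23/3) = -5/2 + 483 = 961/2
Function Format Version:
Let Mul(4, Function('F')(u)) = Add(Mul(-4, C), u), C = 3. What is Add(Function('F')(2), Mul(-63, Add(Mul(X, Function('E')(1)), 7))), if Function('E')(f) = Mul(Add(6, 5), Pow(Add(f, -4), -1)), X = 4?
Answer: Rational(961, 2) ≈ 480.50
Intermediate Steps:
Function('E')(f) = Mul(11, Pow(Add(-4, f), -1))
Function('F')(u) = Add(-3, Mul(Rational(1, 4), u)) (Function('F')(u) = Mul(Rational(1, 4), Add(Mul(-4, 3), u)) = Mul(Rational(1, 4), Add(-12, u)) = Add(-3, Mul(Rational(1, 4), u)))
Add(Function('F')(2), Mul(-63, Add(Mul(X, Function('E')(1)), 7))) = Add(Add(-3, Mul(Rational(1, 4), 2)), Mul(-63, Add(Mul(4, Mul(11, Pow(Add(-4, 1), -1))), 7))) = Add(Add(-3, Rational(1, 2)), Mul(-63, Add(Mul(4, Mul(11, Pow(-3, -1))), 7))) = Add(Rational(-5, 2), Mul(-63, Add(Mul(4, Mul(11, Rational(-1, 3))), 7))) = Add(Rational(-5, 2), Mul(-63, Add(Mul(4, Rational(-11, 3)), 7))) = Add(Rational(-5, 2), Mul(-63, Add(Rational(-44, 3), 7))) = Add(Rational(-5, 2), Mul(-63, Rational(-23, 3))) = Add(Rational(-5, 2), 483) = Rational(961, 2)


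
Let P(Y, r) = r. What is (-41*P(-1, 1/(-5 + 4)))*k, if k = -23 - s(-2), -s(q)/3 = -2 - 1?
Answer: -1312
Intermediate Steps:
s(q) = 9 (s(q) = -3*(-2 - 1) = -3*(-3) = 9)
k = -32 (k = -23 - 1*9 = -23 - 9 = -32)
(-41*P(-1, 1/(-5 + 4)))*k = -41/(-5 + 4)*(-32) = -41/(-1)*(-32) = -41*(-1)*(-32) = 41*(-32) = -1312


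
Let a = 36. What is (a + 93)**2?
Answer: 16641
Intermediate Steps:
(a + 93)**2 = (36 + 93)**2 = 129**2 = 16641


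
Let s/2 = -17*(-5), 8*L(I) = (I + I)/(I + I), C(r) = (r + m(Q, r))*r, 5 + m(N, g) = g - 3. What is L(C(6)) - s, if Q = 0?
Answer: -1359/8 ≈ -169.88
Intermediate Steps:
m(N, g) = -8 + g (m(N, g) = -5 + (g - 3) = -5 + (-3 + g) = -8 + g)
C(r) = r*(-8 + 2*r) (C(r) = (r + (-8 + r))*r = (-8 + 2*r)*r = r*(-8 + 2*r))
L(I) = ⅛ (L(I) = ((I + I)/(I + I))/8 = ((2*I)/((2*I)))/8 = ((2*I)*(1/(2*I)))/8 = (⅛)*1 = ⅛)
s = 170 (s = 2*(-17*(-5)) = 2*85 = 170)
L(C(6)) - s = ⅛ - 1*170 = ⅛ - 170 = -1359/8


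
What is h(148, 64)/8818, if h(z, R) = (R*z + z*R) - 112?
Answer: 9416/4409 ≈ 2.1356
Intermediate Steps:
h(z, R) = -112 + 2*R*z (h(z, R) = (R*z + R*z) - 112 = 2*R*z - 112 = -112 + 2*R*z)
h(148, 64)/8818 = (-112 + 2*64*148)/8818 = (-112 + 18944)*(1/8818) = 18832*(1/8818) = 9416/4409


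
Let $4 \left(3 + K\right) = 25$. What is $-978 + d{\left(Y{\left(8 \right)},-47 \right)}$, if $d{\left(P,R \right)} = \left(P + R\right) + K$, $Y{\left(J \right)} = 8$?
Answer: $- \frac{4055}{4} \approx -1013.8$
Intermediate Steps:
$K = \frac{13}{4}$ ($K = -3 + \frac{1}{4} \cdot 25 = -3 + \frac{25}{4} = \frac{13}{4} \approx 3.25$)
$d{\left(P,R \right)} = \frac{13}{4} + P + R$ ($d{\left(P,R \right)} = \left(P + R\right) + \frac{13}{4} = \frac{13}{4} + P + R$)
$-978 + d{\left(Y{\left(8 \right)},-47 \right)} = -978 + \left(\frac{13}{4} + 8 - 47\right) = -978 - \frac{143}{4} = - \frac{4055}{4}$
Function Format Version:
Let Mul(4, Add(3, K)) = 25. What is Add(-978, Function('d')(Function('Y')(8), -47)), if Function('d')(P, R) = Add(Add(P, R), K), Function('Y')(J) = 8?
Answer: Rational(-4055, 4) ≈ -1013.8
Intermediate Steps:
K = Rational(13, 4) (K = Add(-3, Mul(Rational(1, 4), 25)) = Add(-3, Rational(25, 4)) = Rational(13, 4) ≈ 3.2500)
Function('d')(P, R) = Add(Rational(13, 4), P, R) (Function('d')(P, R) = Add(Add(P, R), Rational(13, 4)) = Add(Rational(13, 4), P, R))
Add(-978, Function('d')(Function('Y')(8), -47)) = Add(-978, Add(Rational(13, 4), 8, -47)) = Add(-978, Rational(-143, 4)) = Rational(-4055, 4)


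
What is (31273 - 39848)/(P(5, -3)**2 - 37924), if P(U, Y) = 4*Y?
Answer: 1715/7556 ≈ 0.22697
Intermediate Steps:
(31273 - 39848)/(P(5, -3)**2 - 37924) = (31273 - 39848)/((4*(-3))**2 - 37924) = -8575/((-12)**2 - 37924) = -8575/(144 - 37924) = -8575/(-37780) = -8575*(-1/37780) = 1715/7556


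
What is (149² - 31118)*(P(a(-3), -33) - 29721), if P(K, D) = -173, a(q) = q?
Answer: 266564798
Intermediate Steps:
(149² - 31118)*(P(a(-3), -33) - 29721) = (149² - 31118)*(-173 - 29721) = (22201 - 31118)*(-29894) = -8917*(-29894) = 266564798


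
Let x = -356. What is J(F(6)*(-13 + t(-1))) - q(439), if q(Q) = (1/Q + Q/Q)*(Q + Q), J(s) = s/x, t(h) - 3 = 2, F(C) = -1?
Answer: -78322/89 ≈ -880.02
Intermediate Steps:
t(h) = 5 (t(h) = 3 + 2 = 5)
J(s) = -s/356 (J(s) = s/(-356) = s*(-1/356) = -s/356)
q(Q) = 2*Q*(1 + 1/Q) (q(Q) = (1/Q + 1)*(2*Q) = (1 + 1/Q)*(2*Q) = 2*Q*(1 + 1/Q))
J(F(6)*(-13 + t(-1))) - q(439) = -(-1)*(-13 + 5)/356 - (2 + 2*439) = -(-1)*(-8)/356 - (2 + 878) = -1/356*8 - 1*880 = -2/89 - 880 = -78322/89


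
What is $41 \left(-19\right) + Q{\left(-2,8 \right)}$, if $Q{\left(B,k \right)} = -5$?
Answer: $-784$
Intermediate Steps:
$41 \left(-19\right) + Q{\left(-2,8 \right)} = 41 \left(-19\right) - 5 = -779 - 5 = -784$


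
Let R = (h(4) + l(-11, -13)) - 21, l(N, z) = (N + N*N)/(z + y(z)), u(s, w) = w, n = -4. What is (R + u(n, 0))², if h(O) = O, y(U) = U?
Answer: 76176/169 ≈ 450.75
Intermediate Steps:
l(N, z) = (N + N²)/(2*z) (l(N, z) = (N + N*N)/(z + z) = (N + N²)/((2*z)) = (N + N²)*(1/(2*z)) = (N + N²)/(2*z))
R = -276/13 (R = (4 + (½)*(-11)*(1 - 11)/(-13)) - 21 = (4 + (½)*(-11)*(-1/13)*(-10)) - 21 = (4 - 55/13) - 21 = -3/13 - 21 = -276/13 ≈ -21.231)
(R + u(n, 0))² = (-276/13 + 0)² = (-276/13)² = 76176/169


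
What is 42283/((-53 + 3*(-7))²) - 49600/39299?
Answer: 1390070017/215201324 ≈ 6.4594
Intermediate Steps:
42283/((-53 + 3*(-7))²) - 49600/39299 = 42283/((-53 - 21)²) - 49600*1/39299 = 42283/((-74)²) - 49600/39299 = 42283/5476 - 49600/39299 = 1390070017/215201324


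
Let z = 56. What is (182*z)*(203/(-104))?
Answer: -19894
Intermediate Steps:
(182*z)*(203/(-104)) = (182*56)*(203/(-104)) = 10192*(203*(-1/104)) = 10192*(-203/104) = -19894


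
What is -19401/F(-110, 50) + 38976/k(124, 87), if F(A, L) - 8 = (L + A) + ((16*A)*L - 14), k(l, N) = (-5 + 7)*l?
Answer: 429658983/2730046 ≈ 157.38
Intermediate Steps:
k(l, N) = 2*l
F(A, L) = -6 + A + L + 16*A*L (F(A, L) = 8 + ((L + A) + ((16*A)*L - 14)) = 8 + ((A + L) + (16*A*L - 14)) = 8 + ((A + L) + (-14 + 16*A*L)) = 8 + (-14 + A + L + 16*A*L) = -6 + A + L + 16*A*L)
-19401/F(-110, 50) + 38976/k(124, 87) = -19401/(-6 - 110 + 50 + 16*(-110)*50) + 38976/((2*124)) = -19401/(-6 - 110 + 50 - 88000) + 38976/248 = -19401/(-88066) + 38976*(1/248) = -19401*(-1/88066) + 4872/31 = 19401/88066 + 4872/31 = 429658983/2730046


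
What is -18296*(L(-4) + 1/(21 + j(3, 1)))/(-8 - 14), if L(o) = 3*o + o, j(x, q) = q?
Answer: -1605474/121 ≈ -13268.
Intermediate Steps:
L(o) = 4*o
-18296*(L(-4) + 1/(21 + j(3, 1)))/(-8 - 14) = -18296*(4*(-4) + 1/(21 + 1))/(-8 - 14) = -18296*(-16 + 1/22)/(-22) = -18296*(-16 + 1/22)*(-1)/22 = -(-3210948)*(-1)/(11*22) = -18296*351/484 = -1605474/121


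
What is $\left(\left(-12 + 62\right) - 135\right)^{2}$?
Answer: $7225$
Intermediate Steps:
$\left(\left(-12 + 62\right) - 135\right)^{2} = \left(50 - 135\right)^{2} = \left(-85\right)^{2} = 7225$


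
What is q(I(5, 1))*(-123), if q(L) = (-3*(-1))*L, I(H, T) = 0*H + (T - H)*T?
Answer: 1476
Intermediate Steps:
I(H, T) = T*(T - H) (I(H, T) = 0 + T*(T - H) = T*(T - H))
q(L) = 3*L
q(I(5, 1))*(-123) = (3*(1*(1 - 1*5)))*(-123) = (3*(1*(1 - 5)))*(-123) = (3*(1*(-4)))*(-123) = (3*(-4))*(-123) = -12*(-123) = 1476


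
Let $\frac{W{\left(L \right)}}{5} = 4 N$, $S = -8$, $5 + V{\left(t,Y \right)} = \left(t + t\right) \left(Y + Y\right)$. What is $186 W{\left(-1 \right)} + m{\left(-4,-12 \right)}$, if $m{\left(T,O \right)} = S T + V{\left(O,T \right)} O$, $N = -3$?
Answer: $-13372$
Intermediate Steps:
$V{\left(t,Y \right)} = -5 + 4 Y t$ ($V{\left(t,Y \right)} = -5 + \left(t + t\right) \left(Y + Y\right) = -5 + 2 t 2 Y = -5 + 4 Y t$)
$m{\left(T,O \right)} = - 8 T + O \left(-5 + 4 O T\right)$ ($m{\left(T,O \right)} = - 8 T + \left(-5 + 4 T O\right) O = - 8 T + \left(-5 + 4 O T\right) O = - 8 T + O \left(-5 + 4 O T\right)$)
$W{\left(L \right)} = -60$ ($W{\left(L \right)} = 5 \cdot 4 \left(-3\right) = 5 \left(-12\right) = -60$)
$186 W{\left(-1 \right)} + m{\left(-4,-12 \right)} = 186 \left(-60\right) - \left(-32 + 12 \left(-5 + 4 \left(-12\right) \left(-4\right)\right)\right) = -11160 + \left(32 - 12 \left(-5 + 192\right)\right) = -11160 + \left(32 - 2244\right) = -11160 - 2212 = -13372$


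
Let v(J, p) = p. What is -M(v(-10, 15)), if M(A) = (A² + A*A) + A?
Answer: -465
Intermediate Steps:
M(A) = A + 2*A² (M(A) = (A² + A²) + A = 2*A² + A = A + 2*A²)
-M(v(-10, 15)) = -15*(1 + 2*15) = -15*(1 + 30) = -15*31 = -1*465 = -465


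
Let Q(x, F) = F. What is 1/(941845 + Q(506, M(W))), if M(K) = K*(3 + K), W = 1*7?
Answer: 1/941915 ≈ 1.0617e-6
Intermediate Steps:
W = 7
1/(941845 + Q(506, M(W))) = 1/(941845 + 7*(3 + 7)) = 1/(941845 + 7*10) = 1/(941845 + 70) = 1/941915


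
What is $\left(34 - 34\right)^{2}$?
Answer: $0$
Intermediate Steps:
$\left(34 - 34\right)^{2} = 0^{2} = 0$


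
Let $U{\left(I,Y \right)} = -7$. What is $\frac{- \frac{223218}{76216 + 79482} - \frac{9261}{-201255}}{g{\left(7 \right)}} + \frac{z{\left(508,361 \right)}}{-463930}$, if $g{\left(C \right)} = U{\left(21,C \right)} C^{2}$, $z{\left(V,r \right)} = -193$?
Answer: $\frac{741562207011539}{166209190806223670} \approx 0.0044616$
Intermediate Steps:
$g{\left(C \right)} = - 7 C^{2}$
$\frac{- \frac{223218}{76216 + 79482} - \frac{9261}{-201255}}{g{\left(7 \right)}} + \frac{z{\left(508,361 \right)}}{-463930} = \frac{- \frac{223218}{76216 + 79482} - \frac{9261}{-201255}}{\left(-7\right) 7^{2}} - \frac{193}{-463930} = \frac{- \frac{223218}{155698} - - \frac{3087}{67085}}{\left(-7\right) 49} - - \frac{193}{463930} = \frac{\left(-223218\right) \frac{1}{155698} + \frac{3087}{67085}}{-343} + \frac{193}{463930} = \left(- \frac{111609}{77849} + \frac{3087}{67085}\right) \left(- \frac{1}{343}\right) + \frac{193}{463930} = \left(- \frac{7246969902}{5222500165}\right) \left(- \frac{1}{343}\right) + \frac{193}{463930} = \frac{7246969902}{1791317556595} + \frac{193}{463930} = \frac{741562207011539}{166209190806223670}$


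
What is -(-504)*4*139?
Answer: 280224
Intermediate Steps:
-(-504)*4*139 = -63*(-32)*139 = 2016*139 = 280224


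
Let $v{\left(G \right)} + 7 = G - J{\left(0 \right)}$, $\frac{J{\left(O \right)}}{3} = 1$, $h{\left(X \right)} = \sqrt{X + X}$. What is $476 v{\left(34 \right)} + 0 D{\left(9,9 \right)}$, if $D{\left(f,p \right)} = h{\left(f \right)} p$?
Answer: $11424$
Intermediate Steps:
$h{\left(X \right)} = \sqrt{2} \sqrt{X}$ ($h{\left(X \right)} = \sqrt{2 X} = \sqrt{2} \sqrt{X}$)
$J{\left(O \right)} = 3$ ($J{\left(O \right)} = 3 \cdot 1 = 3$)
$D{\left(f,p \right)} = p \sqrt{2} \sqrt{f}$ ($D{\left(f,p \right)} = \sqrt{2} \sqrt{f} p = p \sqrt{2} \sqrt{f}$)
$v{\left(G \right)} = -10 + G$ ($v{\left(G \right)} = -7 + \left(G - 3\right) = -7 + \left(-3 + G\right) = -10 + G$)
$476 v{\left(34 \right)} + 0 D{\left(9,9 \right)} = 476 \left(-10 + 34\right) + 0 \cdot 9 \sqrt{2} \sqrt{9} = 476 \cdot 24 + 0 \cdot 9 \sqrt{2} \cdot 3 = 11424 + 0 \cdot 27 \sqrt{2} = 11424 + 0 = 11424$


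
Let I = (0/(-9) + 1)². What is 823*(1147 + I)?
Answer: 944804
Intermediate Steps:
I = 1 (I = (0*(-⅑) + 1)² = (0 + 1)² = 1² = 1)
823*(1147 + I) = 823*(1147 + 1) = 823*1148 = 944804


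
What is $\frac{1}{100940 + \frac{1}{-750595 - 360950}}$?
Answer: $\frac{1111545}{112199352299} \approx 9.9069 \cdot 10^{-6}$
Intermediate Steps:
$\frac{1}{100940 + \frac{1}{-750595 - 360950}} = \frac{1}{100940 + \frac{1}{-1111545}} = \frac{1}{100940 - \frac{1}{1111545}} = \frac{1}{\frac{112199352299}{1111545}} = \frac{1111545}{112199352299}$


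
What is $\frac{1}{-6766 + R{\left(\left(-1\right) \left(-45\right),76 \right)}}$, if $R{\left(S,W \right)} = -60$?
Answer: $- \frac{1}{6826} \approx -0.0001465$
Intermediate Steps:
$\frac{1}{-6766 + R{\left(\left(-1\right) \left(-45\right),76 \right)}} = \frac{1}{-6766 - 60} = \frac{1}{-6826} = - \frac{1}{6826}$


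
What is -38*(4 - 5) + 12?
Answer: 50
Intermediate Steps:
-38*(4 - 5) + 12 = -38*(-1) + 12 = 38 + 12 = 50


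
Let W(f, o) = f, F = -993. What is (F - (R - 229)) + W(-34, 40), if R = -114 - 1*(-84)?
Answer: -768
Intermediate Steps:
R = -30 (R = -114 + 84 = -30)
(F - (R - 229)) + W(-34, 40) = (-993 - (-30 - 229)) - 34 = (-993 - 1*(-259)) - 34 = (-993 + 259) - 34 = -734 - 34 = -768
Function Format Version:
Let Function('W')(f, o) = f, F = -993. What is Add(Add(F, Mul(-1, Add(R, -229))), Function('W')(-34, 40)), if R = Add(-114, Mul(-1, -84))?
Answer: -768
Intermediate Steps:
R = -30 (R = Add(-114, 84) = -30)
Add(Add(F, Mul(-1, Add(R, -229))), Function('W')(-34, 40)) = Add(Add(-993, Mul(-1, Add(-30, -229))), -34) = Add(Add(-993, Mul(-1, -259)), -34) = Add(Add(-993, 259), -34) = Add(-734, -34) = -768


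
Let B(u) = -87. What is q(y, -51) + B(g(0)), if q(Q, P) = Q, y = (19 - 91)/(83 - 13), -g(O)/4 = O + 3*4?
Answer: -3081/35 ≈ -88.029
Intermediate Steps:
g(O) = -48 - 4*O (g(O) = -4*(O + 3*4) = -4*(O + 12) = -4*(12 + O) = -48 - 4*O)
y = -36/35 (y = -72/70 = -72*1/70 = -36/35 ≈ -1.0286)
q(y, -51) + B(g(0)) = -36/35 - 87 = -3081/35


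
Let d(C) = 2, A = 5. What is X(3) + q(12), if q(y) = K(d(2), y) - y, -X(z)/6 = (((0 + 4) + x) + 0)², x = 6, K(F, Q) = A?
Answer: -607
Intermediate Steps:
K(F, Q) = 5
X(z) = -600 (X(z) = -6*(((0 + 4) + 6) + 0)² = -6*((4 + 6) + 0)² = -6*(10 + 0)² = -6*10² = -6*100 = -600)
q(y) = 5 - y
X(3) + q(12) = -600 + (5 - 1*12) = -600 + (5 - 12) = -600 - 7 = -607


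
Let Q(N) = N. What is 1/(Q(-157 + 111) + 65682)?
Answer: 1/65636 ≈ 1.5236e-5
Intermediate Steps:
1/(Q(-157 + 111) + 65682) = 1/((-157 + 111) + 65682) = 1/(-46 + 65682) = 1/65636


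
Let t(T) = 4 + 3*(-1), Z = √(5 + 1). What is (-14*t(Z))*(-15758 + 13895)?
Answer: 26082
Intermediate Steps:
Z = √6 ≈ 2.4495
t(T) = 1 (t(T) = 4 - 3 = 1)
(-14*t(Z))*(-15758 + 13895) = (-14*1)*(-15758 + 13895) = -14*(-1863) = 26082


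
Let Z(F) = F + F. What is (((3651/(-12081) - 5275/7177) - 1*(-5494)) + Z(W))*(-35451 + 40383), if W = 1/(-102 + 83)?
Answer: 14876459362178280/549133801 ≈ 2.7091e+7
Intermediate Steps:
W = -1/19 (W = 1/(-19) = -1/19 ≈ -0.052632)
Z(F) = 2*F
(((3651/(-12081) - 5275/7177) - 1*(-5494)) + Z(W))*(-35451 + 40383) = (((3651/(-12081) - 5275/7177) - 1*(-5494)) + 2*(-1/19))*(-35451 + 40383) = (((3651*(-1/12081) - 5275*1/7177) + 5494) - 2/19)*4932 = (((-1217/4027 - 5275/7177) + 5494) - 2/19)*4932 = ((-29976834/28901779 + 5494) - 2/19)*4932 = (158756396992/28901779 - 2/19)*4932 = (3016313739290/549133801)*4932 = 14876459362178280/549133801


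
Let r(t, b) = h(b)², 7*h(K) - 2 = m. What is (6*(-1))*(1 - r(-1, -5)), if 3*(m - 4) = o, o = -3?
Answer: -144/49 ≈ -2.9388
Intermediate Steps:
m = 3 (m = 4 + (⅓)*(-3) = 4 - 1 = 3)
h(K) = 5/7 (h(K) = 2/7 + (⅐)*3 = 2/7 + 3/7 = 5/7)
r(t, b) = 25/49 (r(t, b) = (5/7)² = 25/49)
(6*(-1))*(1 - r(-1, -5)) = (6*(-1))*(1 - 1*25/49) = -6*(1 - 25/49) = -6*24/49 = -144/49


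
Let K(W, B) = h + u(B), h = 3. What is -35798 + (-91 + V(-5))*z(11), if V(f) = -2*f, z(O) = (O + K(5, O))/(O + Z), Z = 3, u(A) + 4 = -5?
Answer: -501577/14 ≈ -35827.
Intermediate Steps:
u(A) = -9 (u(A) = -4 - 5 = -9)
K(W, B) = -6 (K(W, B) = 3 - 9 = -6)
z(O) = (-6 + O)/(3 + O) (z(O) = (O - 6)/(O + 3) = (-6 + O)/(3 + O))
-35798 + (-91 + V(-5))*z(11) = -35798 + (-91 - 2*(-5))*((-6 + 11)/(3 + 11)) = -35798 + (-91 + 10)*(5/14) = -35798 - 81*5/14 = -35798 - 405/14 = -501577/14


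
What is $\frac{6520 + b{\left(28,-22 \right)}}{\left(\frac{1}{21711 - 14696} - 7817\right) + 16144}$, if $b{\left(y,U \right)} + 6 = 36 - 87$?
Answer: $\frac{45337945}{58413906} \approx 0.77615$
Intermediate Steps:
$b{\left(y,U \right)} = -57$ ($b{\left(y,U \right)} = -6 + \left(36 - 87\right) = -6 - 51 = -57$)
$\frac{6520 + b{\left(28,-22 \right)}}{\left(\frac{1}{21711 - 14696} - 7817\right) + 16144} = \frac{6520 - 57}{\left(\frac{1}{21711 - 14696} - 7817\right) + 16144} = \frac{6463}{\left(\frac{1}{7015} - 7817\right) + 16144} = \frac{6463}{- \frac{54836254}{7015} + 16144} = \frac{6463}{\frac{58413906}{7015}} = 6463 \cdot \frac{7015}{58413906} = \frac{45337945}{58413906}$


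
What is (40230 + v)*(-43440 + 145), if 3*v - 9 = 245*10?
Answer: -5331735955/3 ≈ -1.7772e+9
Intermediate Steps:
v = 2459/3 (v = 3 + (245*10)/3 = 3 + (1/3)*2450 = 3 + 2450/3 = 2459/3 ≈ 819.67)
(40230 + v)*(-43440 + 145) = (40230 + 2459/3)*(-43440 + 145) = (123149/3)*(-43295) = -5331735955/3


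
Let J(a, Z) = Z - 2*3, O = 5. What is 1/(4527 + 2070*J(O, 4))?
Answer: 1/387 ≈ 0.0025840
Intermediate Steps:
J(a, Z) = -6 + Z (J(a, Z) = Z - 6 = -6 + Z)
1/(4527 + 2070*J(O, 4)) = 1/(4527 + 2070*(-6 + 4)) = 1/(4527 + 2070*(-2)) = 1/(4527 - 4140) = 1/387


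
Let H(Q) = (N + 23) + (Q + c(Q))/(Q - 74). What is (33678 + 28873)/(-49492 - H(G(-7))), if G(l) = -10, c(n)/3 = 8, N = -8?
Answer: -375306/297041 ≈ -1.2635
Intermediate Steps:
c(n) = 24 (c(n) = 3*8 = 24)
H(Q) = 15 + (24 + Q)/(-74 + Q) (H(Q) = (-8 + 23) + (Q + 24)/(Q - 74) = 15 + (24 + Q)/(-74 + Q))
(33678 + 28873)/(-49492 - H(G(-7))) = (33678 + 28873)/(-49492 - 2*(-543 + 8*(-10))/(-74 - 10)) = 62551/(-49492 - 2*(-543 - 80)/(-84)) = 62551/(-49492 - 2*(-1)*(-623)/84) = 62551/(-49492 - 1*89/6) = 62551/(-49492 - 89/6) = 62551/(-297041/6) = 62551*(-6/297041) = -375306/297041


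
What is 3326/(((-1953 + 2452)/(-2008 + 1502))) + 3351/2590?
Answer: -4357183891/1292410 ≈ -3371.4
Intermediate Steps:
3326/(((-1953 + 2452)/(-2008 + 1502))) + 3351/2590 = 3326/((499/(-506))) + 3351*(1/2590) = 3326/((499*(-1/506))) + 3351/2590 = 3326/(-499/506) + 3351/2590 = 3326*(-506/499) + 3351/2590 = -1682956/499 + 3351/2590 = -4357183891/1292410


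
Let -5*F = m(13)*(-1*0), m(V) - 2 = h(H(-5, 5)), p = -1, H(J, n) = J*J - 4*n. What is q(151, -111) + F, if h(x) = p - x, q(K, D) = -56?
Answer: -56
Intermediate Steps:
H(J, n) = J² - 4*n
h(x) = -1 - x
m(V) = -4 (m(V) = 2 + (-1 - ((-5)² - 4*5)) = 2 + (-1 - (25 - 20)) = 2 + (-1 - 1*5) = 2 + (-1 - 5) = 2 - 6 = -4)
F = 0 (F = -(-4)*(-1*0)/5 = -(-4)*0/5 = -⅕*0 = 0)
q(151, -111) + F = -56 + 0 = -56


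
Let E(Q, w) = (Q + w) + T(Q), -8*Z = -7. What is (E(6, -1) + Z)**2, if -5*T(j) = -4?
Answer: 71289/1600 ≈ 44.556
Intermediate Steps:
Z = 7/8 (Z = -1/8*(-7) = 7/8 ≈ 0.87500)
T(j) = 4/5 (T(j) = -1/5*(-4) = 4/5)
E(Q, w) = 4/5 + Q + w (E(Q, w) = (Q + w) + 4/5 = 4/5 + Q + w)
(E(6, -1) + Z)**2 = ((4/5 + 6 - 1) + 7/8)**2 = (29/5 + 7/8)**2 = (267/40)**2 = 71289/1600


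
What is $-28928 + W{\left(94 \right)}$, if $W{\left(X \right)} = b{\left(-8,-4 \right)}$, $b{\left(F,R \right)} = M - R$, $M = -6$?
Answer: $-28930$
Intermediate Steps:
$b{\left(F,R \right)} = -6 - R$
$W{\left(X \right)} = -2$ ($W{\left(X \right)} = -6 - -4 = -6 + 4 = -2$)
$-28928 + W{\left(94 \right)} = -28928 - 2 = -28930$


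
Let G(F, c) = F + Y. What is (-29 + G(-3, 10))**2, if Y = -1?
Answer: 1089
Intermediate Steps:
G(F, c) = -1 + F (G(F, c) = F - 1 = -1 + F)
(-29 + G(-3, 10))**2 = (-29 + (-1 - 3))**2 = (-29 - 4)**2 = (-33)**2 = 1089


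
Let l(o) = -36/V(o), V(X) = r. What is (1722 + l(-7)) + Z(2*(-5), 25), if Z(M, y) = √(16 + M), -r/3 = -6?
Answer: 1720 + √6 ≈ 1722.4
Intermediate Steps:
r = 18 (r = -3*(-6) = 18)
V(X) = 18
l(o) = -2 (l(o) = -36/18 = -36*1/18 = -2)
(1722 + l(-7)) + Z(2*(-5), 25) = (1722 - 2) + √(16 + 2*(-5)) = 1720 + √(16 - 10) = 1720 + √6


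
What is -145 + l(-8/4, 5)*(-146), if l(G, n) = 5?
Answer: -875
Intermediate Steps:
-145 + l(-8/4, 5)*(-146) = -145 + 5*(-146) = -145 - 730 = -875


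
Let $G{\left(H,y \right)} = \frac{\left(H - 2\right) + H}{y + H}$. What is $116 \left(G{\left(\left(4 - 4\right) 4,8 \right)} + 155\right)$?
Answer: $17951$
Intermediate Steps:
$G{\left(H,y \right)} = \frac{-2 + 2 H}{H + y}$ ($G{\left(H,y \right)} = \frac{\left(H - 2\right) + H}{H + y} = \frac{\left(-2 + H\right) + H}{H + y} = \frac{-2 + 2 H}{H + y}$)
$116 \left(G{\left(\left(4 - 4\right) 4,8 \right)} + 155\right) = 116 \left(\frac{2 \left(-1 + \left(4 - 4\right) 4\right)}{\left(4 - 4\right) 4 + 8} + 155\right) = 116 \left(\frac{2 \left(-1 + 0 \cdot 4\right)}{0 \cdot 4 + 8} + 155\right) = 116 \left(\frac{2 \left(-1 + 0\right)}{0 + 8} + 155\right) = 116 \left(2 \cdot \frac{1}{8} \left(-1\right) + 155\right) = 116 \left(- \frac{1}{4} + 155\right) = 116 \cdot \frac{619}{4} = 17951$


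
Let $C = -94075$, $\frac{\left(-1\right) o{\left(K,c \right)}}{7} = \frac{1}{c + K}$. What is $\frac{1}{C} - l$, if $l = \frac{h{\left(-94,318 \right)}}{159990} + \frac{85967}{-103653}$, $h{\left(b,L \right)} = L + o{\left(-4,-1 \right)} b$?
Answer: $\frac{43068673720918}{52002914814675} \approx 0.8282$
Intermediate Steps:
$o{\left(K,c \right)} = - \frac{7}{K + c}$ ($o{\left(K,c \right)} = - \frac{7}{c + K} = - \frac{7}{K + c}$)
$h{\left(b,L \right)} = L + \frac{7 b}{5}$ ($h{\left(b,L \right)} = L + - \frac{7}{-4 - 1} b = L + - \frac{7}{-5} b = L + \left(-7\right) \left(- \frac{1}{5}\right) b = L + \frac{7 b}{5}$)
$l = - \frac{11445449509}{13819536225}$ ($l = \frac{318 + \frac{7}{5} \left(-94\right)}{159990} + \frac{85967}{-103653} = \left(318 - \frac{658}{5}\right) \frac{1}{159990} + 85967 \left(- \frac{1}{103653}\right) = \frac{932}{5} \cdot \frac{1}{159990} - \frac{85967}{103653} = \frac{466}{399975} - \frac{85967}{103653} = - \frac{11445449509}{13819536225} \approx -0.82821$)
$\frac{1}{C} - l = \frac{1}{-94075} - - \frac{11445449509}{13819536225} = - \frac{1}{94075} + \frac{11445449509}{13819536225} = \frac{43068673720918}{52002914814675}$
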